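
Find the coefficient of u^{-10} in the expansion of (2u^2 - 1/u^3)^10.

3360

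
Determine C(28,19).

C(28,19) = C(28,9) by symmetry.
C(28,9) = (28·27·26·25·24·23·22·21·20) / 9! = 2506375872000 / 362880 = 6906900.

6906900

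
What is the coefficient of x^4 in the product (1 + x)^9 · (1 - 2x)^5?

Coefficient of x^4 = Σ_{j} C(9,j)·1^j·C(5,4-j)·(-2)^(4-j) for j from 0 to 4.
= 80 + (-720) + 1440 + (-840) + 126 = 86.

86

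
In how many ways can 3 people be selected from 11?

This is C(11,3) = 165.

165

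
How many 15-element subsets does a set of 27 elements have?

C(27,15) = C(27,12) by symmetry.
C(27,12) = (27·26·25·24·23·22·21·20·19·18·17·16) / 12! = 8326896754176000 / 479001600 = 17383860.

17383860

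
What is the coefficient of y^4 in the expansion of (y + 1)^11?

330

The general term is C(11,j)·(y)^j·(1)^(11-j); the y^4 term has j = 4.
C(11,4) = 330.
Coefficient = C(11,4) = 330.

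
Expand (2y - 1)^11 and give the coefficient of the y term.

22

The general term is C(11,j)·(2y)^j·(-1)^(11-j); the y^1 term has j = 1.
C(11,1) = 11.
Coefficient = C(11,1) · 2^1 = 11 · 2 = 22.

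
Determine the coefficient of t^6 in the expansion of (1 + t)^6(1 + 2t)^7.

Coefficient of t^6 = Σ_{j} C(6,j)·1^j·C(7,6-j)·2^(6-j) for j from 0 to 6.
= 448 + 4032 + 8400 + 5600 + 1260 + 84 + 1 = 19825.

19825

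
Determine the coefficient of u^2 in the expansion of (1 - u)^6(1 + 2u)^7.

Coefficient of u^2 = Σ_{j} C(6,j)·(-1)^j·C(7,2-j)·2^(2-j) for j from 0 to 2.
= 84 + (-84) + 15 = 15.

15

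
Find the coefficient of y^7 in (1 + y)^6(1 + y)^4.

120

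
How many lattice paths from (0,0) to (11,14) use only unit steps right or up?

Each path is a sequence of 25 steps with 11 rights: C(25,11) = 4457400.

4457400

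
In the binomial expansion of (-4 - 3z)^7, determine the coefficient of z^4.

The general term is C(7,j)·(-4)^j·(-3z)^(7-j); the z^4 term has j = 3.
C(7,3) = 35.
Coefficient = C(7,3) · (-4)^3 · (-3)^4 = 35 · (-64) · 81 = -181440.

-181440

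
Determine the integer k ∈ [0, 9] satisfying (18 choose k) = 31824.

7

C(18,k) increases on 0 ≤ k ≤ 9. C(18,6) = 18564 and C(18,7) = 31824, so k = 7.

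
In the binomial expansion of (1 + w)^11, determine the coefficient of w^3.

The general term is C(11,j)·(1)^j·(w)^(11-j); the w^3 term has j = 8.
C(11,8) = 165.
Coefficient = C(11,8) = 165.

165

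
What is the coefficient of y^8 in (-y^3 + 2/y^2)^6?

60

General term: C(6,j)·(-y^3)^j·(2/y^2)^(6-j), with y-exponent 3j − 2(6−j) = 5j − 12.
Set 5j − 12 = 8: j = 4.
C(6,4) = 15; (-1)^4 = 1; 2^2 = 4.
Coefficient = 15 · 1 · 4 = 60.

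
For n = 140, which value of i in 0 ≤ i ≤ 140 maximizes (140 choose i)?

C(140,i) is maximized at i = 140/2 = 70.

70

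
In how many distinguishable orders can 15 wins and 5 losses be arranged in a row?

15504

Choose positions for the wins: C(20,15) = 15504.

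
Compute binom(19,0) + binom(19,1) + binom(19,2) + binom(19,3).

1 + 19 + 171 + 969 = 1160.

1160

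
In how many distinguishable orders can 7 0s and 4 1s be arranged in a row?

330

Choose positions for the 0s: C(11,7) = 330.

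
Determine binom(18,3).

C(18,3) = (18·17·16) / 3! = 4896 / 6 = 816.

816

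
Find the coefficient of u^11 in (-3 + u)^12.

-36

The general term is C(12,j)·(-3)^j·(u)^(12-j); the u^11 term has j = 1.
C(12,1) = 12.
Coefficient = C(12,1) · (-3)^1 = 12 · (-3) = -36.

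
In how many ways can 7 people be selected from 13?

This is C(13,7) = 1716.

1716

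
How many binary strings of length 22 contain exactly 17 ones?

Choose the 17 positions: C(22,17) = 26334.

26334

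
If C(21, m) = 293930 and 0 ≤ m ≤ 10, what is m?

9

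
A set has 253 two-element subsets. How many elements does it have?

23

n(n−1)/2 = 253 ⇒ n(n−1) = 506. Since 23·22 = 506, n = 23.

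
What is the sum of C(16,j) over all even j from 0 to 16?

Half of (1+1)^16 + (1−1)^16 gives the even-index sum: 2^15 = 32768.

32768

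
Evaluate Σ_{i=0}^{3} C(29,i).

4090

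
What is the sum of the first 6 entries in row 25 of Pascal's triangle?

68406

1 + 25 + 300 + 2300 + 12650 + 53130 = 68406.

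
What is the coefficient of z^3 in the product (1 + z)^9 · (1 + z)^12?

Coefficient of z^3 = Σ_{j} C(9,j)·C(12,3-j) for j from 0 to 3.
= 220 + 594 + 432 + 84 = 1330.

1330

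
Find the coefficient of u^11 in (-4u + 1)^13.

The general term is C(13,j)·(-4u)^j·(1)^(13-j); the u^11 term has j = 11.
C(13,11) = 78.
Coefficient = C(13,11) · (-4)^11 = 78 · (-4194304) = -327155712.

-327155712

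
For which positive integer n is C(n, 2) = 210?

21

n(n−1)/2 = 210 ⇒ n(n−1) = 420. Since 21·20 = 420, n = 21.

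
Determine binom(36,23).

2310789600

C(36,23) = C(36,13) by symmetry.
C(36,13) = (36·35·34·33·32·31·30·29·28·27·26·25·24) / 13! = 14389334903623680000 / 6227020800 = 2310789600.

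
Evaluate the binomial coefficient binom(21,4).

C(21,4) = (21·20·19·18) / 4! = 143640 / 24 = 5985.

5985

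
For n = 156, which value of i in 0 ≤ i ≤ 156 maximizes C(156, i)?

78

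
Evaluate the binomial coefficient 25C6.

C(25,6) = (25·24·23·22·21·20) / 6! = 127512000 / 720 = 177100.

177100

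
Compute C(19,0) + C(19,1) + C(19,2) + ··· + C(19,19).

524288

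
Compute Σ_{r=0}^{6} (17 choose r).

1 + 17 + 136 + 680 + 2380 + 6188 + 12376 = 21778.

21778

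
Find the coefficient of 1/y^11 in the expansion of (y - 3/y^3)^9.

-30618

General term: C(9,j)·(y)^j·(-3/y^3)^(9-j), with y-exponent 1j − 3(9−j) = 4j − 27.
Set 4j − 27 = -11: j = 4.
C(9,4) = 126; 1^4 = 1; (-3)^5 = -243.
Coefficient = 126 · 1 · (-243) = -30618.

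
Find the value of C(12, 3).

C(12,3) = (12·11·10) / 3! = 1320 / 6 = 220.

220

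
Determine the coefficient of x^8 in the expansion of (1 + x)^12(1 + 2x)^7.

767103

Coefficient of x^8 = Σ_{j} C(12,j)·1^j·C(7,8-j)·2^(8-j) for j from 1 to 8.
= 1536 + 29568 + 147840 + 277200 + 221760 + 77616 + 11088 + 495 = 767103.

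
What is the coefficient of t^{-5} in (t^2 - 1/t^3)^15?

General term: C(15,j)·(t^2)^j·(-1/t^3)^(15-j), with t-exponent 2j − 3(15−j) = 5j − 45.
Set 5j − 45 = -5: j = 8.
C(15,8) = 6435; 1^8 = 1; (-1)^7 = -1.
Coefficient = 6435 · 1 · (-1) = -6435.

-6435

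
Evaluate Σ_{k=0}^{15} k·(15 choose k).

245760

Differentiating (1+x)^15 and setting x=1: Σ k·C(15,k) = 15·2^14 = 245760.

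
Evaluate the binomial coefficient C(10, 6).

210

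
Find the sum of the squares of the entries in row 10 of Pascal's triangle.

By Vandermonde's identity, Σ C(10,i)² = C(20,10) = 184756.

184756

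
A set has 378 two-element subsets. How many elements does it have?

n(n−1)/2 = 378 ⇒ n(n−1) = 756. Since 28·27 = 756, n = 28.

28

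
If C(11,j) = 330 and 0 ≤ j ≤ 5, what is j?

4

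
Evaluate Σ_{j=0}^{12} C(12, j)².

By Vandermonde's identity, Σ C(12,j)² = C(24,12) = 2704156.

2704156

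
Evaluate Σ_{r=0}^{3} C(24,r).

1 + 24 + 276 + 2024 = 2325.

2325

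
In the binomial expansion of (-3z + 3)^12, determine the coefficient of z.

The general term is C(12,j)·(-3z)^j·(3)^(12-j); the z^1 term has j = 1.
C(12,1) = 12.
Coefficient = C(12,1) · (-3)^1 · 3^11 = 12 · (-3) · 177147 = -6377292.

-6377292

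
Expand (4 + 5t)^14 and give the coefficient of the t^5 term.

1640038400000

The general term is C(14,j)·(4)^j·(5t)^(14-j); the t^5 term has j = 9.
C(14,9) = 2002.
Coefficient = C(14,9) · 4^9 · 5^5 = 2002 · 262144 · 3125 = 1640038400000.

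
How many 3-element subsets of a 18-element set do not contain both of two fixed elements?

All 3-subsets: C(18,3) = 816. Those containing both fixed elements: C(16,1) = 16.
816 − 16 = 800.

800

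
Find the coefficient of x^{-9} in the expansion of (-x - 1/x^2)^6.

General term: C(6,j)·(-x)^j·(-1/x^2)^(6-j), with x-exponent 1j − 2(6−j) = 3j − 12.
Set 3j − 12 = -9: j = 1.
C(6,1) = 6; (-1)^1 = -1; (-1)^5 = -1.
Coefficient = 6 · (-1) · (-1) = 6.

6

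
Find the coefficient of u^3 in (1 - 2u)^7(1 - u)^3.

-575

Coefficient of u^3 = Σ_{j} C(7,j)·(-2)^j·C(3,3-j)·(-1)^(3-j) for j from 0 to 3.
= (-1) + (-42) + (-252) + (-280) = -575.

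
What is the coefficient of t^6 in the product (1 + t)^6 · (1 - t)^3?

8

Coefficient of t^6 = Σ_{j} C(6,j)·1^j·C(3,6-j)·(-1)^(6-j) for j from 3 to 6.
= (-20) + 45 + (-18) + 1 = 8.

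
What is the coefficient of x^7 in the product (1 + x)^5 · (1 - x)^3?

Coefficient of x^7 = Σ_{j} C(5,j)·1^j·C(3,7-j)·(-1)^(7-j) for j from 4 to 5.
= (-5) + 3 = -2.

-2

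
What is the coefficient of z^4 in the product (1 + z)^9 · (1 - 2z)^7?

14

Coefficient of z^4 = Σ_{j} C(9,j)·1^j·C(7,4-j)·(-2)^(4-j) for j from 0 to 4.
= 560 + (-2520) + 3024 + (-1176) + 126 = 14.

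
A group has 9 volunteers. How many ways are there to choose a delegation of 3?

84

This is C(9,3) = 84.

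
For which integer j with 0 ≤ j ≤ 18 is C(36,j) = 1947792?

6

C(36,j) increases on 0 ≤ j ≤ 18. C(36,5) = 376992 and C(36,6) = 1947792, so j = 6.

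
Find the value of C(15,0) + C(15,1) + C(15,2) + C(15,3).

1 + 15 + 105 + 455 = 576.

576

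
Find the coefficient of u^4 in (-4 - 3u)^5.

-1620

The general term is C(5,j)·(-4)^j·(-3u)^(5-j); the u^4 term has j = 1.
C(5,1) = 5.
Coefficient = C(5,1) · (-4)^1 · (-3)^4 = 5 · (-4) · 81 = -1620.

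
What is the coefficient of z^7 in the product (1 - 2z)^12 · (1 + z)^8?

Coefficient of z^7 = Σ_{j} C(12,j)·(-2)^j·C(8,7-j)·1^(7-j) for j from 0 to 7.
= 8 + (-672) + 14784 + (-123200) + 443520 + (-709632) + 473088 + (-101376) = -3480.

-3480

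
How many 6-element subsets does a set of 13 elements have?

1716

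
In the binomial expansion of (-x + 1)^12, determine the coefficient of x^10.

66

The general term is C(12,j)·(-x)^j·(1)^(12-j); the x^10 term has j = 10.
C(12,10) = 66.
Coefficient = C(12,10) = 66.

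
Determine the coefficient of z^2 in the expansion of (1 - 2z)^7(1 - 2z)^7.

(1 - 2z)^7(1 - 2z)^7 = (1 - 2z)^14, so the coefficient of z^2 is C(14,2)·(-2)^2 = 91·4 = 364.

364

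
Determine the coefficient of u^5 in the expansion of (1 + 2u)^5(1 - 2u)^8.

Coefficient of u^5 = Σ_{j} C(5,j)·2^j·C(8,5-j)·(-2)^(5-j) for j from 0 to 5.
= (-1792) + 11200 + (-17920) + 8960 + (-1280) + 32 = -800.

-800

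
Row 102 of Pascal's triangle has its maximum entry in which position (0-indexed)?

C(102,m) is maximized at m = 102/2 = 51.

51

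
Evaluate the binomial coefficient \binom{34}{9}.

52451256

C(34,9) = (34·33·32·31·30·29·28·27·26) / 9! = 19033511777280 / 362880 = 52451256.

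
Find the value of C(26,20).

C(26,20) = C(26,6) by symmetry.
C(26,6) = (26·25·24·23·22·21) / 6! = 165765600 / 720 = 230230.

230230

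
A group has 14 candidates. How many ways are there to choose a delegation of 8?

This is C(14,8) = 3003.

3003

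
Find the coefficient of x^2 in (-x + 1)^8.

The general term is C(8,j)·(-x)^j·(1)^(8-j); the x^2 term has j = 2.
C(8,2) = 28.
Coefficient = C(8,2) = 28.

28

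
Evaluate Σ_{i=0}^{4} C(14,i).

1 + 14 + 91 + 364 + 1001 = 1471.

1471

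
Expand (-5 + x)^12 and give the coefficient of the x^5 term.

-61875000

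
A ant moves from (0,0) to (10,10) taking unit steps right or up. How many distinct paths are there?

184756

Each path is a sequence of 20 steps with 10 rights: C(20,10) = 184756.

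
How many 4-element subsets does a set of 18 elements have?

C(18,4) = (18·17·16·15) / 4! = 73440 / 24 = 3060.

3060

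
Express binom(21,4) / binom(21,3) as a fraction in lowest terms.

C(n,k+1)/C(n,k) = (n−k)/(k+1) = (21−3)/(3+1) = 18/4 = 9/2.

9/2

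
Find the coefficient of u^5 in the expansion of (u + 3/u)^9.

General term: C(9,j)·(u)^j·(3/u)^(9-j), with u-exponent 1j − 1(9−j) = 2j − 9.
Set 2j − 9 = 5: j = 7.
C(9,7) = 36; 1^7 = 1; 3^2 = 9.
Coefficient = 36 · 1 · 9 = 324.

324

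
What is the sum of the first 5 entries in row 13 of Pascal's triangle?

1093

1 + 13 + 78 + 286 + 715 = 1093.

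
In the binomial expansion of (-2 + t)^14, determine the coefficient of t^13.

The general term is C(14,j)·(-2)^j·(t)^(14-j); the t^13 term has j = 1.
C(14,1) = 14.
Coefficient = C(14,1) · (-2)^1 = 14 · (-2) = -28.

-28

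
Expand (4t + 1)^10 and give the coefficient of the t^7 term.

The general term is C(10,j)·(4t)^j·(1)^(10-j); the t^7 term has j = 7.
C(10,7) = 120.
Coefficient = C(10,7) · 4^7 = 120 · 16384 = 1966080.

1966080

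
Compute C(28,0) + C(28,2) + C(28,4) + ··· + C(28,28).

134217728

Even-r terms of row 28 sum to 2^27 = 134217728.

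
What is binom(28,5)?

98280

C(28,5) = (28·27·26·25·24) / 5! = 11793600 / 120 = 98280.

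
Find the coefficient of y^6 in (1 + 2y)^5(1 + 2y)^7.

(1 + 2y)^5(1 + 2y)^7 = (1 + 2y)^12, so the coefficient of y^6 is C(12,6)·2^6 = 924·64 = 59136.

59136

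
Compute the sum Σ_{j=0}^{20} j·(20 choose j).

Since j·C(20,j) = 20·C(19,j−1), the sum is 20·2^19 = 20·524288 = 10485760.

10485760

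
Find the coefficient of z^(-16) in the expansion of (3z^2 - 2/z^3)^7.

1344

General term: C(7,j)·(3z^2)^j·(-2/z^3)^(7-j), with z-exponent 2j − 3(7−j) = 5j − 21.
Set 5j − 21 = -16: j = 1.
C(7,1) = 7; 3^1 = 3; (-2)^6 = 64.
Coefficient = 7 · 3 · 64 = 1344.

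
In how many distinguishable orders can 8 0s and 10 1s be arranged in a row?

Choose positions for the 0s: C(18,8) = 43758.

43758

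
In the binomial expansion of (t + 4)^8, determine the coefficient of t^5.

The general term is C(8,j)·(t)^j·(4)^(8-j); the t^5 term has j = 5.
C(8,5) = 56.
Coefficient = C(8,5) · 4^3 = 56 · 64 = 3584.

3584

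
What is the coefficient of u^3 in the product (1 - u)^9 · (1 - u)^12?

(1 - u)^9(1 - u)^12 = (1 - u)^21, so the coefficient of u^3 is C(21,3)·(-1)^3 = 1330·-1 = -1330.

-1330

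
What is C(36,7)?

8347680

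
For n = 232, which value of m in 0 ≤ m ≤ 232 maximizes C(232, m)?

116

C(232,m) is maximized at m = 232/2 = 116.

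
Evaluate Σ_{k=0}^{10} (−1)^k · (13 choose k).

66

The partial alternating sum Σ_{k=0}^{10} (−1)^k C(13,k) = (−1)^10 C(12,10) = 66.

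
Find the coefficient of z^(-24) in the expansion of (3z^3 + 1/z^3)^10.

30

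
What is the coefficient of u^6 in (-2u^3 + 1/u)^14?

-64064

General term: C(14,j)·(-2u^3)^j·(1/u)^(14-j), with u-exponent 3j − 1(14−j) = 4j − 14.
Set 4j − 14 = 6: j = 5.
C(14,5) = 2002; (-2)^5 = -32; 1^9 = 1.
Coefficient = 2002 · (-32) · 1 = -64064.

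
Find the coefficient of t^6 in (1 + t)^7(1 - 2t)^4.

-105

Coefficient of t^6 = Σ_{j} C(7,j)·1^j·C(4,6-j)·(-2)^(6-j) for j from 2 to 6.
= 336 + (-1120) + 840 + (-168) + 7 = -105.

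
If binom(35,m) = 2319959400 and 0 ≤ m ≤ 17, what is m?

14

C(35,m) increases on 0 ≤ m ≤ 17. C(35,13) = 1476337800 and C(35,14) = 2319959400, so m = 14.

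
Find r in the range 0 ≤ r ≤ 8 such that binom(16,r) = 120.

2

C(16,r) increases on 0 ≤ r ≤ 8. C(16,1) = 16 and C(16,2) = 120, so r = 2.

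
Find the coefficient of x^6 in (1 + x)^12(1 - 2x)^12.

3124

Coefficient of x^6 = Σ_{j} C(12,j)·1^j·C(12,6-j)·(-2)^(6-j) for j from 0 to 6.
= 59136 + (-304128) + 522720 + (-387200) + 130680 + (-19008) + 924 = 3124.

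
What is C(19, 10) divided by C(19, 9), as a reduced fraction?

1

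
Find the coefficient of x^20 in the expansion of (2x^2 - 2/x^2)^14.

General term: C(14,j)·(2x^2)^j·(-2/x^2)^(14-j), with x-exponent 2j − 2(14−j) = 4j − 28.
Set 4j − 28 = 20: j = 12.
C(14,12) = 91; 2^12 = 4096; (-2)^2 = 4.
Coefficient = 91 · 4096 · 4 = 1490944.

1490944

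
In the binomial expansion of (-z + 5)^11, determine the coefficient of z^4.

25781250

The general term is C(11,j)·(-z)^j·(5)^(11-j); the z^4 term has j = 4.
C(11,4) = 330.
Coefficient = C(11,4) · 5^7 = 330 · 78125 = 25781250.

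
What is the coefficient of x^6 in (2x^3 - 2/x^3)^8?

General term: C(8,j)·(2x^3)^j·(-2/x^3)^(8-j), with x-exponent 3j − 3(8−j) = 6j − 24.
Set 6j − 24 = 6: j = 5.
C(8,5) = 56; 2^5 = 32; (-2)^3 = -8.
Coefficient = 56 · 32 · (-8) = -14336.

-14336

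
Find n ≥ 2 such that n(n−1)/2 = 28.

8

n(n−1)/2 = 28 ⇒ n(n−1) = 56. Since 8·7 = 56, n = 8.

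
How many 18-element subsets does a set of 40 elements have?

113380261800

C(40,18) = (40·39·38·37·36·35·34·33·32·31·30·29·28·27·26·25·24·23) / 18! = 725902806896876799590400000 / 6402373705728000 = 113380261800.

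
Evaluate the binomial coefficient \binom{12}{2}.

C(12,2) = (12·11) / 2! = 132 / 2 = 66.

66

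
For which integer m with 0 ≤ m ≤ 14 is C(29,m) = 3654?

C(29,m) increases on 0 ≤ m ≤ 14. C(29,2) = 406 and C(29,3) = 3654, so m = 3.

3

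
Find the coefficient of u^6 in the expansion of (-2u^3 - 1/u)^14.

General term: C(14,j)·(-2u^3)^j·(-1/u)^(14-j), with u-exponent 3j − 1(14−j) = 4j − 14.
Set 4j − 14 = 6: j = 5.
C(14,5) = 2002; (-2)^5 = -32; (-1)^9 = -1.
Coefficient = 2002 · (-32) · (-1) = 64064.

64064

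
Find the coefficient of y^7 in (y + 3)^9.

324

The general term is C(9,j)·(y)^j·(3)^(9-j); the y^7 term has j = 7.
C(9,7) = 36.
Coefficient = C(9,7) · 3^2 = 36 · 9 = 324.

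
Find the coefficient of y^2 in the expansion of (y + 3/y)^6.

General term: C(6,j)·(y)^j·(3/y)^(6-j), with y-exponent 1j − 1(6−j) = 2j − 6.
Set 2j − 6 = 2: j = 4.
C(6,4) = 15; 1^4 = 1; 3^2 = 9.
Coefficient = 15 · 1 · 9 = 135.

135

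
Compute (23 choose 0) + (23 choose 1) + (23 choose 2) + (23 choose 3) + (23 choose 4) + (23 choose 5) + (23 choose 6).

1 + 23 + 253 + 1771 + 8855 + 33649 + 100947 = 145499.

145499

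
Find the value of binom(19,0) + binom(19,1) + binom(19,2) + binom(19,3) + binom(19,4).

5036

1 + 19 + 171 + 969 + 3876 = 5036.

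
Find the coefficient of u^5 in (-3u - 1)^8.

13608

The general term is C(8,j)·(-3u)^j·(-1)^(8-j); the u^5 term has j = 5.
C(8,5) = 56.
Coefficient = C(8,5) · (-3)^5 · (-1)^3 = 56 · (-243) · (-1) = 13608.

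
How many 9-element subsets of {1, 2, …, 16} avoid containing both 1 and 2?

All 9-subsets: C(16,9) = 11440. Those containing both fixed elements: C(14,7) = 3432.
11440 − 3432 = 8008.

8008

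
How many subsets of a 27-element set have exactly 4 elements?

17550

Choose the 4 positions: C(27,4) = 17550.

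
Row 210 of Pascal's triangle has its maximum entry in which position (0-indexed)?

105

C(210,j) is maximized at j = 210/2 = 105.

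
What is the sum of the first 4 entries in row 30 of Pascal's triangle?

4526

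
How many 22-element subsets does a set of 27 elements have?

C(27,22) = C(27,5) by symmetry.
C(27,5) = (27·26·25·24·23) / 5! = 9687600 / 120 = 80730.

80730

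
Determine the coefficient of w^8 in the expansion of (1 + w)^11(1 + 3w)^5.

345180

Coefficient of w^8 = Σ_{j} C(11,j)·1^j·C(5,8-j)·3^(8-j) for j from 3 to 8.
= 40095 + 133650 + 124740 + 41580 + 4950 + 165 = 345180.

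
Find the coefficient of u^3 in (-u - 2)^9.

-5376

The general term is C(9,j)·(-u)^j·(-2)^(9-j); the u^3 term has j = 3.
C(9,3) = 84.
Coefficient = C(9,3) · (-1)^3 · (-2)^6 = 84 · (-1) · 64 = -5376.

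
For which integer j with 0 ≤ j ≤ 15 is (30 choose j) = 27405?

4

C(30,j) increases on 0 ≤ j ≤ 15. C(30,3) = 4060 and C(30,4) = 27405, so j = 4.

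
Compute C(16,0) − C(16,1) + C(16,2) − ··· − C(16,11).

-1365

The partial alternating sum Σ_{k=0}^{11} (−1)^k C(16,k) = (−1)^11 C(15,11) = -1365.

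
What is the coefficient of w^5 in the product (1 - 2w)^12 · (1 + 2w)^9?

-3168

Coefficient of w^5 = Σ_{j} C(12,j)·(-2)^j·C(9,5-j)·2^(5-j) for j from 0 to 5.
= 4032 + (-48384) + 177408 + (-253440) + 142560 + (-25344) = -3168.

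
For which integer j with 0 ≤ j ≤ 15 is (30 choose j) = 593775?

6

C(30,j) increases on 0 ≤ j ≤ 15. C(30,5) = 142506 and C(30,6) = 593775, so j = 6.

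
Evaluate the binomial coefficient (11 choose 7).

330

C(11,7) = C(11,4) by symmetry.
C(11,4) = (11·10·9·8) / 4! = 7920 / 24 = 330.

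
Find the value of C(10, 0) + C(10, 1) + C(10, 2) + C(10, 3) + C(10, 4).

1 + 10 + 45 + 120 + 210 = 386.

386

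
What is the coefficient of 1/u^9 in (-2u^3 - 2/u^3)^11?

-675840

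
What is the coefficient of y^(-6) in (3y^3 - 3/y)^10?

General term: C(10,j)·(3y^3)^j·(-3/y)^(10-j), with y-exponent 3j − 1(10−j) = 4j − 10.
Set 4j − 10 = -6: j = 1.
C(10,1) = 10; 3^1 = 3; (-3)^9 = -19683.
Coefficient = 10 · 3 · (-19683) = -590490.

-590490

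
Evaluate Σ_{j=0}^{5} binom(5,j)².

252

Σ C(5,j)² is the coefficient of x^5 in (1+x)^5(1+x)^5 = (1+x)^10, i.e. C(10,5) = 252.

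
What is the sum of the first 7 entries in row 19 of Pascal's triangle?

1 + 19 + 171 + 969 + 3876 + 11628 + 27132 = 43796.

43796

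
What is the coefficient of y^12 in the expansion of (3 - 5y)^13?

9521484375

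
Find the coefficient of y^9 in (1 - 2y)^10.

The general term is C(10,j)·(1)^j·(-2y)^(10-j); the y^9 term has j = 1.
C(10,1) = 10.
Coefficient = C(10,1) · (-2)^9 = 10 · (-512) = -5120.

-5120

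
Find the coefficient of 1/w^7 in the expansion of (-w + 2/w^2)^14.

General term: C(14,j)·(-w)^j·(2/w^2)^(14-j), with w-exponent 1j − 2(14−j) = 3j − 28.
Set 3j − 28 = -7: j = 7.
C(14,7) = 3432; (-1)^7 = -1; 2^7 = 128.
Coefficient = 3432 · (-1) · 128 = -439296.

-439296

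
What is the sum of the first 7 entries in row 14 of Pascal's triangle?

6476

1 + 14 + 91 + 364 + 1001 + 2002 + 3003 = 6476.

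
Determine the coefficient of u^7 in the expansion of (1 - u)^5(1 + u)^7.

Coefficient of u^7 = Σ_{j} C(5,j)·(-1)^j·C(7,7-j)·1^(7-j) for j from 0 to 5.
= 1 + (-35) + 210 + (-350) + 175 + (-21) = -20.

-20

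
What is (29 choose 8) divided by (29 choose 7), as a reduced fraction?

C(n,k+1)/C(n,k) = (n−k)/(k+1) = (29−7)/(7+1) = 22/8 = 11/4.

11/4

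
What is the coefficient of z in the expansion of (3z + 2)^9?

The general term is C(9,j)·(3z)^j·(2)^(9-j); the z^1 term has j = 1.
C(9,1) = 9.
Coefficient = C(9,1) · 3^1 · 2^8 = 9 · 3 · 256 = 6912.

6912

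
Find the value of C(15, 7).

6435

C(15,7) = (15·14·13·12·11·10·9) / 7! = 32432400 / 5040 = 6435.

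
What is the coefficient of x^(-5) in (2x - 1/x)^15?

General term: C(15,j)·(2x)^j·(-1/x)^(15-j), with x-exponent 1j − 1(15−j) = 2j − 15.
Set 2j − 15 = -5: j = 5.
C(15,5) = 3003; 2^5 = 32; (-1)^10 = 1.
Coefficient = 3003 · 32 · 1 = 96096.

96096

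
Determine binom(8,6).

C(8,6) = C(8,2) by symmetry.
C(8,2) = (8·7) / 2! = 56 / 2 = 28.

28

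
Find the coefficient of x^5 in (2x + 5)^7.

16800

The general term is C(7,j)·(2x)^j·(5)^(7-j); the x^5 term has j = 5.
C(7,5) = 21.
Coefficient = C(7,5) · 2^5 · 5^2 = 21 · 32 · 25 = 16800.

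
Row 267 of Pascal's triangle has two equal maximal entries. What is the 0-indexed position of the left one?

133

For odd n = 267, C(267,j) peaks at j = (n−1)/2 and (n+1)/2; the lower is 133.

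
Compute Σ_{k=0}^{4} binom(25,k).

15276

1 + 25 + 300 + 2300 + 12650 = 15276.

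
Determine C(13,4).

715

C(13,4) = (13·12·11·10) / 4! = 17160 / 24 = 715.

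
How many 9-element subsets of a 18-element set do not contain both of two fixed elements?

All 9-subsets: C(18,9) = 48620. Those containing both fixed elements: C(16,7) = 11440.
48620 − 11440 = 37180.

37180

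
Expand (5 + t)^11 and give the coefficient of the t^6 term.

1443750

The general term is C(11,j)·(5)^j·(t)^(11-j); the t^6 term has j = 5.
C(11,5) = 462.
Coefficient = C(11,5) · 5^5 = 462 · 3125 = 1443750.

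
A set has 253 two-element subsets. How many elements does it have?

23

n(n−1)/2 = 253 ⇒ n(n−1) = 506. Since 23·22 = 506, n = 23.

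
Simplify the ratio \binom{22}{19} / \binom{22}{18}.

C(n,k+1)/C(n,k) = (n−k)/(k+1) = (22−18)/(18+1) = 4/19.

4/19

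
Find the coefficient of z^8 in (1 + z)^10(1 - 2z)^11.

Coefficient of z^8 = Σ_{j} C(10,j)·1^j·C(11,8-j)·(-2)^(8-j) for j from 0 to 8.
= 42240 + (-422400) + 1330560 + (-1774080) + 1108800 + (-332640) + 46200 + (-2640) + 45 = -3915.

-3915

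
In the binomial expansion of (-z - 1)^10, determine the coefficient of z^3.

120

The general term is C(10,j)·(-z)^j·(-1)^(10-j); the z^3 term has j = 3.
C(10,3) = 120.
Coefficient = C(10,3) · (-1)^3 · (-1)^7 = 120 · (-1) · (-1) = 120.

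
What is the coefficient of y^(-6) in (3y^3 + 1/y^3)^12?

192456

General term: C(12,j)·(3y^3)^j·(1/y^3)^(12-j), with y-exponent 3j − 3(12−j) = 6j − 36.
Set 6j − 36 = -6: j = 5.
C(12,5) = 792; 3^5 = 243; 1^7 = 1.
Coefficient = 792 · 243 · 1 = 192456.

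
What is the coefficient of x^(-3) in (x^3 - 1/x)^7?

7

General term: C(7,j)·(x^3)^j·(-1/x)^(7-j), with x-exponent 3j − 1(7−j) = 4j − 7.
Set 4j − 7 = -3: j = 1.
C(7,1) = 7; 1^1 = 1; (-1)^6 = 1.
Coefficient = 7 · 1 · 1 = 7.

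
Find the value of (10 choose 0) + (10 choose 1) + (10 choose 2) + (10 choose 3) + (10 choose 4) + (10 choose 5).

1 + 10 + 45 + 120 + 210 + 252 = 638.

638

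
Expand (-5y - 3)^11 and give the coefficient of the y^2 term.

-27064125

The general term is C(11,j)·(-5y)^j·(-3)^(11-j); the y^2 term has j = 2.
C(11,2) = 55.
Coefficient = C(11,2) · (-5)^2 · (-3)^9 = 55 · 25 · (-19683) = -27064125.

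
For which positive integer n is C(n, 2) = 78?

13

n(n−1)/2 = 78 ⇒ n(n−1) = 156. Since 13·12 = 156, n = 13.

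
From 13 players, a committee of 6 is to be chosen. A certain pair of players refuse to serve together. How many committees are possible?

1386

All 6-subsets: C(13,6) = 1716. Those containing both fixed elements: C(11,4) = 330.
1716 − 330 = 1386.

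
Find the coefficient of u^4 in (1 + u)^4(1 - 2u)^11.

Coefficient of u^4 = Σ_{j} C(4,j)·1^j·C(11,4-j)·(-2)^(4-j) for j from 0 to 4.
= 5280 + (-5280) + 1320 + (-88) + 1 = 1233.

1233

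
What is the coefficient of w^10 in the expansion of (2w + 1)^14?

The general term is C(14,j)·(2w)^j·(1)^(14-j); the w^10 term has j = 10.
C(14,10) = 1001.
Coefficient = C(14,10) · 2^10 = 1001 · 1024 = 1025024.

1025024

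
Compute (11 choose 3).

165

C(11,3) = (11·10·9) / 3! = 990 / 6 = 165.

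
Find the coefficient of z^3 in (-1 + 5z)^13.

The general term is C(13,j)·(-1)^j·(5z)^(13-j); the z^3 term has j = 10.
C(13,10) = 286.
Coefficient = C(13,10) · 5^3 = 286 · 125 = 35750.

35750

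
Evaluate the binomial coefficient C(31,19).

141120525

C(31,19) = C(31,12) by symmetry.
C(31,12) = (31·30·29·28·27·26·25·24·23·22·21·20) / 12! = 67596957267840000 / 479001600 = 141120525.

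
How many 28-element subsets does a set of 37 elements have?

124403620

C(37,28) = C(37,9) by symmetry.
C(37,9) = (37·36·35·34·33·32·31·30·29) / 9! = 45143585625600 / 362880 = 124403620.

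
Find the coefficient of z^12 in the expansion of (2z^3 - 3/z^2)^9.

General term: C(9,j)·(2z^3)^j·(-3/z^2)^(9-j), with z-exponent 3j − 2(9−j) = 5j − 18.
Set 5j − 18 = 12: j = 6.
C(9,6) = 84; 2^6 = 64; (-3)^3 = -27.
Coefficient = 84 · 64 · (-27) = -145152.

-145152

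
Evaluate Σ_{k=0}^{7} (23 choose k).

1 + 23 + 253 + 1771 + 8855 + 33649 + 100947 + 245157 = 390656.

390656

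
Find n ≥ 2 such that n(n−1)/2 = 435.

30

n(n−1)/2 = 435 ⇒ n(n−1) = 870. Since 30·29 = 870, n = 30.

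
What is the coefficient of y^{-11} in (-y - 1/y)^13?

General term: C(13,j)·(-y)^j·(-1/y)^(13-j), with y-exponent 1j − 1(13−j) = 2j − 13.
Set 2j − 13 = -11: j = 1.
C(13,1) = 13; (-1)^1 = -1; (-1)^12 = 1.
Coefficient = 13 · (-1) · 1 = -13.

-13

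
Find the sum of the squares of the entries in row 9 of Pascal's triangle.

Σ C(9,j)² is the coefficient of x^9 in (1+x)^9(1+x)^9 = (1+x)^18, i.e. C(18,9) = 48620.

48620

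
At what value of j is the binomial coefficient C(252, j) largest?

C(252,j) is maximized at j = 252/2 = 126.

126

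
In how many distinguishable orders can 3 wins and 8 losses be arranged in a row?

Choose positions for the wins: C(11,3) = 165.

165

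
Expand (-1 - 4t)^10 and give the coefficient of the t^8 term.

2949120

The general term is C(10,j)·(-1)^j·(-4t)^(10-j); the t^8 term has j = 2.
C(10,2) = 45.
Coefficient = C(10,2) · (-4)^8 = 45 · 65536 = 2949120.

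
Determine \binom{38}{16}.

C(38,16) = (38·37·36·35·34·33·32·31·30·29·28·27·26·25·24·23) / 16! = 465322312113382563840000 / 20922789888000 = 22239974430.

22239974430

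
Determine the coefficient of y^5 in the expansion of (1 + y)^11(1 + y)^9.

15504

(1 + y)^11(1 + y)^9 = (1 + y)^20, so the coefficient of y^5 is C(20,5)·1^5 = 15504·1 = 15504.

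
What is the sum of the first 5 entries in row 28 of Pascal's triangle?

1 + 28 + 378 + 3276 + 20475 = 24158.

24158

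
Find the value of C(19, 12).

C(19,12) = C(19,7) by symmetry.
C(19,7) = (19·18·17·16·15·14·13) / 7! = 253955520 / 5040 = 50388.

50388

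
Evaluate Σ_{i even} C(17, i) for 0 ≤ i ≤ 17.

65536

Half of (1+1)^17 + (1−1)^17 gives the even-index sum: 2^16 = 65536.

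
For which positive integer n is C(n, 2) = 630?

36

n(n−1)/2 = 630 ⇒ n(n−1) = 1260. Since 36·35 = 1260, n = 36.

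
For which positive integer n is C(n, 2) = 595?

35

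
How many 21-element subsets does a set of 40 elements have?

131282408400

C(40,21) = C(40,19) by symmetry.
C(40,19) = (40·39·38·37·36·35·34·33·32·31·30·29·28·27·26·25·24·23·22) / 19! = 15969861751731289590988800000 / 121645100408832000 = 131282408400.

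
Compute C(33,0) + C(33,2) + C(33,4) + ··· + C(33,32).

Even-k terms of row 33 sum to 2^32 = 4294967296.

4294967296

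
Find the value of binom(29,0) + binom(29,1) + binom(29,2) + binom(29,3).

4090

1 + 29 + 406 + 3654 = 4090.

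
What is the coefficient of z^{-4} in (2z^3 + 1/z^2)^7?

84

General term: C(7,j)·(2z^3)^j·(1/z^2)^(7-j), with z-exponent 3j − 2(7−j) = 5j − 14.
Set 5j − 14 = -4: j = 2.
C(7,2) = 21; 2^2 = 4; 1^5 = 1.
Coefficient = 21 · 4 · 1 = 84.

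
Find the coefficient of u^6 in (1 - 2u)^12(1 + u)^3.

5104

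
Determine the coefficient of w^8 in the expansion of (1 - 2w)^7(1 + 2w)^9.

Coefficient of w^8 = Σ_{j} C(7,j)·(-2)^j·C(9,8-j)·2^(8-j) for j from 0 to 7.
= 2304 + (-64512) + 451584 + (-1128960) + 1128960 + (-451584) + 64512 + (-2304) = 0.

0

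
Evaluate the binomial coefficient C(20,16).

4845

C(20,16) = C(20,4) by symmetry.
C(20,4) = (20·19·18·17) / 4! = 116280 / 24 = 4845.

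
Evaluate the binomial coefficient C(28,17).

21474180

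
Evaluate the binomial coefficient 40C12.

C(40,12) = (40·39·38·37·36·35·34·33·32·31·30·29) / 12! = 2676111755885568000 / 479001600 = 5586853480.

5586853480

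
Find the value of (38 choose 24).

C(38,24) = C(38,14) by symmetry.
C(38,14) = (38·37·36·35·34·33·32·31·30·29·28·27·26·25) / 14! = 842975203103953920000 / 87178291200 = 9669554100.

9669554100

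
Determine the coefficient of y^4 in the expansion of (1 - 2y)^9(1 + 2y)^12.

Coefficient of y^4 = Σ_{j} C(9,j)·(-2)^j·C(12,4-j)·2^(4-j) for j from 0 to 4.
= 7920 + (-31680) + 38016 + (-16128) + 2016 = 144.

144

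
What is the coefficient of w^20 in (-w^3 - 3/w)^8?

General term: C(8,j)·(-w^3)^j·(-3/w)^(8-j), with w-exponent 3j − 1(8−j) = 4j − 8.
Set 4j − 8 = 20: j = 7.
C(8,7) = 8; (-1)^7 = -1; (-3)^1 = -3.
Coefficient = 8 · (-1) · (-3) = 24.

24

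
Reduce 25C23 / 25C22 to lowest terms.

C(n,k+1)/C(n,k) = (n−k)/(k+1) = (25−22)/(22+1) = 3/23.

3/23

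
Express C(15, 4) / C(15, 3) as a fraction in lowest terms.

3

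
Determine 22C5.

C(22,5) = (22·21·20·19·18) / 5! = 3160080 / 120 = 26334.

26334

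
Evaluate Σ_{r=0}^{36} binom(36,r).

Setting x = 1 in (1+x)^36 gives Σ C(36,r) = 2^36 = 68719476736.

68719476736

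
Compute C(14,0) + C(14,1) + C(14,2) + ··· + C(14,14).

16384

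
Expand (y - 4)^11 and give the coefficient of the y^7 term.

The general term is C(11,j)·(y)^j·(-4)^(11-j); the y^7 term has j = 7.
C(11,7) = 330.
Coefficient = C(11,7) · (-4)^4 = 330 · 256 = 84480.

84480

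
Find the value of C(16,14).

120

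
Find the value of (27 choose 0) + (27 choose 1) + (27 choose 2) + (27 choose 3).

3304

1 + 27 + 351 + 2925 = 3304.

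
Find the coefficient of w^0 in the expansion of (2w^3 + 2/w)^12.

901120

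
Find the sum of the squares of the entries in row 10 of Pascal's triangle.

184756

By Vandermonde's identity, Σ C(10,k)² = C(20,10) = 184756.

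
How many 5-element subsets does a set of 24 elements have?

C(24,5) = (24·23·22·21·20) / 5! = 5100480 / 120 = 42504.

42504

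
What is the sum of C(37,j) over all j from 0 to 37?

The entries of row 37 sum to 2^37 = 137438953472.

137438953472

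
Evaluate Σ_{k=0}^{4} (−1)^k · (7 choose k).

15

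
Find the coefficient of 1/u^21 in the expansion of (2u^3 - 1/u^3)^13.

2288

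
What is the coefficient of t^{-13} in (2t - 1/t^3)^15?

-1647360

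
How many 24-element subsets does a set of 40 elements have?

C(40,24) = C(40,16) by symmetry.
C(40,16) = (40·39·38·37·36·35·34·33·32·31·30·29·28·27·26·25) / 16! = 1315041316842168115200000 / 20922789888000 = 62852101650.

62852101650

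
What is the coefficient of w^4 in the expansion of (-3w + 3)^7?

76545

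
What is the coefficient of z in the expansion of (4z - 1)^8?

The general term is C(8,j)·(4z)^j·(-1)^(8-j); the z^1 term has j = 1.
C(8,1) = 8.
Coefficient = C(8,1) · 4^1 · (-1)^7 = 8 · 4 · (-1) = -32.

-32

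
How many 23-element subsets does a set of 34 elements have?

286097760

C(34,23) = C(34,11) by symmetry.
C(34,11) = (34·33·32·31·30·29·28·27·26·25·24) / 11! = 11420107066368000 / 39916800 = 286097760.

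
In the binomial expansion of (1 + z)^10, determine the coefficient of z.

10

The general term is C(10,j)·(1)^j·(z)^(10-j); the z^1 term has j = 9.
C(10,9) = 10.
Coefficient = C(10,9) = 10.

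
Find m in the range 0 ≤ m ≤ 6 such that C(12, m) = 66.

2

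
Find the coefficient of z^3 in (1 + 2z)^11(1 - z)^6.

310

Coefficient of z^3 = Σ_{j} C(11,j)·2^j·C(6,3-j)·(-1)^(3-j) for j from 0 to 3.
= (-20) + 330 + (-1320) + 1320 = 310.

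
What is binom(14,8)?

3003

C(14,8) = C(14,6) by symmetry.
C(14,6) = (14·13·12·11·10·9) / 6! = 2162160 / 720 = 3003.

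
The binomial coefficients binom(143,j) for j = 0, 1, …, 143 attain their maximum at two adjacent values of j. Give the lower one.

For odd n = 143, C(143,j) peaks at j = (n−1)/2 and (n+1)/2; the lower is 71.

71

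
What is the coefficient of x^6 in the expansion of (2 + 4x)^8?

458752

The general term is C(8,j)·(2)^j·(4x)^(8-j); the x^6 term has j = 2.
C(8,2) = 28.
Coefficient = C(8,2) · 2^2 · 4^6 = 28 · 4 · 4096 = 458752.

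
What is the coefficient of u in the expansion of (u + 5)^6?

18750

The general term is C(6,j)·(u)^j·(5)^(6-j); the u^1 term has j = 1.
C(6,1) = 6.
Coefficient = C(6,1) · 5^5 = 6 · 3125 = 18750.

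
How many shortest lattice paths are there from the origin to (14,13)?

Each path is a sequence of 27 steps with 14 rights: C(27,14) = 20058300.

20058300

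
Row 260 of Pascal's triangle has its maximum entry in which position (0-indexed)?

130

C(260,m) is maximized at m = 260/2 = 130.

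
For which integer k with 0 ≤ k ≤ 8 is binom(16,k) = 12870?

8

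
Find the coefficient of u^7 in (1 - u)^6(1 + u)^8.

-40

Coefficient of u^7 = Σ_{j} C(6,j)·(-1)^j·C(8,7-j)·1^(7-j) for j from 0 to 6.
= 8 + (-168) + 840 + (-1400) + 840 + (-168) + 8 = -40.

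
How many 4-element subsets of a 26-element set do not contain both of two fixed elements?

All 4-subsets: C(26,4) = 14950. Those containing both fixed elements: C(24,2) = 276.
14950 − 276 = 14674.

14674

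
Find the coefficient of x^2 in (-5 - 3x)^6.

84375

The general term is C(6,j)·(-5)^j·(-3x)^(6-j); the x^2 term has j = 4.
C(6,4) = 15.
Coefficient = C(6,4) · (-5)^4 · (-3)^2 = 15 · 625 · 9 = 84375.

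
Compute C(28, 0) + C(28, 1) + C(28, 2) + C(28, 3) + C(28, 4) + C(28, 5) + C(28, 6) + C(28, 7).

1 + 28 + 378 + 3276 + 20475 + 98280 + 376740 + 1184040 = 1683218.

1683218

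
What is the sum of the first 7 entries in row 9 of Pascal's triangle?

466

1 + 9 + 36 + 84 + 126 + 126 + 84 = 466.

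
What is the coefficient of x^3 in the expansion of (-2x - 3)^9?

-489888

The general term is C(9,j)·(-2x)^j·(-3)^(9-j); the x^3 term has j = 3.
C(9,3) = 84.
Coefficient = C(9,3) · (-2)^3 · (-3)^6 = 84 · (-8) · 729 = -489888.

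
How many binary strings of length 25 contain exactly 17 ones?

Choose the 17 positions: C(25,17) = 1081575.

1081575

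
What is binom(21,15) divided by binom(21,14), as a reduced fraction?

7/15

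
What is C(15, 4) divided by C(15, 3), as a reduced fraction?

3

C(n,k+1)/C(n,k) = (n−k)/(k+1) = (15−3)/(3+1) = 12/4 = 3.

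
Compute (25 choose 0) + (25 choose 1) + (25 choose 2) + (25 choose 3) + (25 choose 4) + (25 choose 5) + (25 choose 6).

245506

1 + 25 + 300 + 2300 + 12650 + 53130 + 177100 = 245506.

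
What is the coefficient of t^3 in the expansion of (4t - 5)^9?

The general term is C(9,j)·(4t)^j·(-5)^(9-j); the t^3 term has j = 3.
C(9,3) = 84.
Coefficient = C(9,3) · 4^3 · (-5)^6 = 84 · 64 · 15625 = 84000000.

84000000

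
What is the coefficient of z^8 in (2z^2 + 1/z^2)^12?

General term: C(12,j)·(2z^2)^j·(1/z^2)^(12-j), with z-exponent 2j − 2(12−j) = 4j − 24.
Set 4j − 24 = 8: j = 8.
C(12,8) = 495; 2^8 = 256; 1^4 = 1.
Coefficient = 495 · 256 · 1 = 126720.

126720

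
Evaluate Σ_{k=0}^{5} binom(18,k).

1 + 18 + 153 + 816 + 3060 + 8568 = 12616.

12616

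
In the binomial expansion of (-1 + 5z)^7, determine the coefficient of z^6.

-109375

The general term is C(7,j)·(-1)^j·(5z)^(7-j); the z^6 term has j = 1.
C(7,1) = 7.
Coefficient = C(7,1) · (-1)^1 · 5^6 = 7 · (-1) · 15625 = -109375.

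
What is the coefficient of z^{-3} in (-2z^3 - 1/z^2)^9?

General term: C(9,j)·(-2z^3)^j·(-1/z^2)^(9-j), with z-exponent 3j − 2(9−j) = 5j − 18.
Set 5j − 18 = -3: j = 3.
C(9,3) = 84; (-2)^3 = -8; (-1)^6 = 1.
Coefficient = 84 · (-8) · 1 = -672.

-672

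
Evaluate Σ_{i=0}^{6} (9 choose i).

466

1 + 9 + 36 + 84 + 126 + 126 + 84 = 466.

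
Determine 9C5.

C(9,5) = C(9,4) by symmetry.
C(9,4) = (9·8·7·6) / 4! = 3024 / 24 = 126.

126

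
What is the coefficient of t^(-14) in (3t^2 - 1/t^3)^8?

252

General term: C(8,j)·(3t^2)^j·(-1/t^3)^(8-j), with t-exponent 2j − 3(8−j) = 5j − 24.
Set 5j − 24 = -14: j = 2.
C(8,2) = 28; 3^2 = 9; (-1)^6 = 1.
Coefficient = 28 · 9 · 1 = 252.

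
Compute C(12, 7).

C(12,7) = C(12,5) by symmetry.
C(12,5) = (12·11·10·9·8) / 5! = 95040 / 120 = 792.

792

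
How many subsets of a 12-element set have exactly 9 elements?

220

Choose the 9 positions: C(12,9) = 220.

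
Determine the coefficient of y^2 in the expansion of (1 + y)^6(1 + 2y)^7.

183

Coefficient of y^2 = Σ_{j} C(6,j)·1^j·C(7,2-j)·2^(2-j) for j from 0 to 2.
= 84 + 84 + 15 = 183.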